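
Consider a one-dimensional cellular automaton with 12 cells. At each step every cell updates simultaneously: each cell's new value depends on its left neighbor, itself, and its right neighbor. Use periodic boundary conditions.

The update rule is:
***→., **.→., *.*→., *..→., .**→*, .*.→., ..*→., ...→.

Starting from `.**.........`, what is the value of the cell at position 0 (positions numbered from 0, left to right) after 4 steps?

.*..........
............
............  (fixed point — unchanged through step 4)
position 0 holds .

.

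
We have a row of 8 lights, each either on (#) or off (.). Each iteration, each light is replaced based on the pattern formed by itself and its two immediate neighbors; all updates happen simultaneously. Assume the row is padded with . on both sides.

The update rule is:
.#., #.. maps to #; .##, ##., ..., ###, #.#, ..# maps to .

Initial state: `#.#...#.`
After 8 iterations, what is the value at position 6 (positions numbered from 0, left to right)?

#

#.##..##
#...#...
##..##..
..#...#.
..##..##
....#...
....##..
......#.
position 6 holds #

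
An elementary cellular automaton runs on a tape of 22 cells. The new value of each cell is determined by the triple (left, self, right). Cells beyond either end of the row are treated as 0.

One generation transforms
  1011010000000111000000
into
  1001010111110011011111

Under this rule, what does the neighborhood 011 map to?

At position 2 the neighborhood is 011; the next row has 0 there.

0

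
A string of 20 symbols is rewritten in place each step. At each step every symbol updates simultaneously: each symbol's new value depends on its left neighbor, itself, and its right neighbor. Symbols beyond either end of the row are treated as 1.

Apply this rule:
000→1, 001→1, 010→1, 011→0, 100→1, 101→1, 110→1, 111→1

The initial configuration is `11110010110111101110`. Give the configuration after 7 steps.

11111111011011110111
11111111101101111011
11111111110110111101
11111111111011011110
11111111111101101111
11111111111110110111
11111111111111011011

11111111111111011011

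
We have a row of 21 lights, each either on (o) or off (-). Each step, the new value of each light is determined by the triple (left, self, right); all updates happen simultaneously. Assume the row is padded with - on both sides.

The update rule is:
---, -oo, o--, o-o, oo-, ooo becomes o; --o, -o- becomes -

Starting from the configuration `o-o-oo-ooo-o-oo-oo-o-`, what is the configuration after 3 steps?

o-ooooooooooooooooooo

-o-oooooooo-ooooooo-o
--oooooooooooooooooo-
o-ooooooooooooooooooo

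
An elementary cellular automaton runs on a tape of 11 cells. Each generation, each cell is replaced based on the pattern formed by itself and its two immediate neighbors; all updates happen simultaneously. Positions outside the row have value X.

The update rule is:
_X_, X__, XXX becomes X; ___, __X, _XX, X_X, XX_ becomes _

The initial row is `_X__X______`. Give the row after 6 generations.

___X_______

_XX_XX_____
______X____
X_____XX___
_X______X__
_XX_____XX_
___X_______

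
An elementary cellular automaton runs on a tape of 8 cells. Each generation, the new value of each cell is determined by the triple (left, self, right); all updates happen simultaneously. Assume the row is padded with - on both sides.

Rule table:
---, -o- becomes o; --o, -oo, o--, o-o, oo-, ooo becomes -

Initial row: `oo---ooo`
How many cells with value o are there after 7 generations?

1

---o----
oo-o-ooo
---o----  (repeats generation 1; period 2)
generation 7: ---o----
count of o: 1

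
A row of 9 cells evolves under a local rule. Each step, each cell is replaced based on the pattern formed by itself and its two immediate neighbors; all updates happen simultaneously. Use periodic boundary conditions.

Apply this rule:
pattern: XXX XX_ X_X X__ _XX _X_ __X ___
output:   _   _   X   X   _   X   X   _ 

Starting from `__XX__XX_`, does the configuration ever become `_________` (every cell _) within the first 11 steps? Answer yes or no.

step 1: _X__XX__X
step 2: XXXX__XXX
step 3: ____XX___
step 4: ___X__X__
step 5: __XXXXXX_
step 6: _X______X
step 7: XXX____XX
step 8: ___X__X__  (repeats step 4; period 4)
step 11: XXX____XX
step 11 is XXX____XX, still not uniform _

no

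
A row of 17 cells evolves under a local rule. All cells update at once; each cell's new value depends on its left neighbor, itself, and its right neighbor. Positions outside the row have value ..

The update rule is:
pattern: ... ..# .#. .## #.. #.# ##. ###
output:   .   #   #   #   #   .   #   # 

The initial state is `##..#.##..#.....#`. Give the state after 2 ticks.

#####.#######.###

#####.######...##
#####.#######.###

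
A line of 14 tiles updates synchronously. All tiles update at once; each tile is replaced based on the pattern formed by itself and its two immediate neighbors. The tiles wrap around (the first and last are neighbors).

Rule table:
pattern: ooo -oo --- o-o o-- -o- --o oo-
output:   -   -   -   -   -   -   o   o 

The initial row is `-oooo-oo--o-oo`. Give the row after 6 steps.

--o-----o----o

step 1: ----o--o-o---o
step 2: ---o--o-----o-
step 3: --o--o-----o--
step 4: -o--o-----o---
step 5: o--o-----o----
step 6: --o-----o----o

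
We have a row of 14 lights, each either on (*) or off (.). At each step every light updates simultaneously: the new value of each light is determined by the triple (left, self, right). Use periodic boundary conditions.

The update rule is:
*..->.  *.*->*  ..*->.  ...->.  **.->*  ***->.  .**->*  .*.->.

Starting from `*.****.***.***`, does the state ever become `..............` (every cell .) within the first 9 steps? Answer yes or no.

yes

***..***.***..
*.*..*.***.*..
.*....**.**...
......*****...
......*...*...
..............
all cells are . at step 6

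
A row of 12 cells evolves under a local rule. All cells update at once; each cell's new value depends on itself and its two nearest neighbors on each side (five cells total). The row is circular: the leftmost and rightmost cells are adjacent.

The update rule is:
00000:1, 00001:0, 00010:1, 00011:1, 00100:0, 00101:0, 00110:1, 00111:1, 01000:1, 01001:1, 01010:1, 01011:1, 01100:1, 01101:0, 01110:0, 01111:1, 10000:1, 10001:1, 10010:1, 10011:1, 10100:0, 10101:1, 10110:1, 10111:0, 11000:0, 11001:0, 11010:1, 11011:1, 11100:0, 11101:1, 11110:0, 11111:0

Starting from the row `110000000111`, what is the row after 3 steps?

010011110101

000111101110
101110110000
010011110101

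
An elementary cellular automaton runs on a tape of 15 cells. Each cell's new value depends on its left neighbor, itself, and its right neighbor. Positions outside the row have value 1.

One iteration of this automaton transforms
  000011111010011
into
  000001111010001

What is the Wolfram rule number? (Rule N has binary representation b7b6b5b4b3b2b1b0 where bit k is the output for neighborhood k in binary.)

position 5: 111 → 1  (bit 7 = 1)
position 8: 110 → 1  (bit 6 = 1)
position 9: 101 → 0  (bit 5 = 0)
position 0: 100 → 0  (bit 4 = 0)
position 4: 011 → 0  (bit 3 = 0)
position 10: 010 → 1  (bit 2 = 1)
position 3: 001 → 0  (bit 1 = 0)
position 1: 000 → 0  (bit 0 = 0)
bits b7..b0 = 11000100 = 196

196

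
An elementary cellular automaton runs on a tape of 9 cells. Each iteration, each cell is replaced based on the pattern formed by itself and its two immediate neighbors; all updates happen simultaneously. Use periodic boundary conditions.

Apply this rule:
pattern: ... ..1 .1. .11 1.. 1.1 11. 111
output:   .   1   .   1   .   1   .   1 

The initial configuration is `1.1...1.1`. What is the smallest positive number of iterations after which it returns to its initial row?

iteration 1: .1...1.11
iteration 2: 1...1.11.
iteration 3: ...1.11.1
iteration 4: ..1.11.1.
iteration 5: .1.11.1..
iteration 6: 1.11.1...
iteration 7: .11.1...1
iteration 8: 11.1...1.
iteration 9: 1.1...1.1

9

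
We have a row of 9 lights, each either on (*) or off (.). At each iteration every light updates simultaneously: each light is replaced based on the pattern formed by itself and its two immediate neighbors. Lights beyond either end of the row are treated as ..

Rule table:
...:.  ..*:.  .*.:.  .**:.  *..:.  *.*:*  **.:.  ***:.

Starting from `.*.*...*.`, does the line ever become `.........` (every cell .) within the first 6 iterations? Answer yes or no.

iteration 1: ..*......
iteration 2: .........
all cells are . at iteration 2

yes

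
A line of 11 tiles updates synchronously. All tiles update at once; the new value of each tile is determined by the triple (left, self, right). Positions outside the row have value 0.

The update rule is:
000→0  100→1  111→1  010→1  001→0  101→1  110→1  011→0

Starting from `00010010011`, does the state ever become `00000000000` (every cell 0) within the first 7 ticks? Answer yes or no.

no

00011011001
00001101101
00000110111
00000011011
00000001101
00000000111
00000000011
tick 7 is 00000000011, still not uniform 0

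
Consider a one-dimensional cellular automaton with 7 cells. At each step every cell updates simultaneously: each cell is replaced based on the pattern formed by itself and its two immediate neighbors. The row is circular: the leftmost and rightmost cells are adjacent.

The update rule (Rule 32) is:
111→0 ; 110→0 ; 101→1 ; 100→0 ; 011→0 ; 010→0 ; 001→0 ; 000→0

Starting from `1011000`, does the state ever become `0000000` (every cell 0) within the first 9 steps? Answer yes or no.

0100000
0000000
all cells are 0 at step 2

yes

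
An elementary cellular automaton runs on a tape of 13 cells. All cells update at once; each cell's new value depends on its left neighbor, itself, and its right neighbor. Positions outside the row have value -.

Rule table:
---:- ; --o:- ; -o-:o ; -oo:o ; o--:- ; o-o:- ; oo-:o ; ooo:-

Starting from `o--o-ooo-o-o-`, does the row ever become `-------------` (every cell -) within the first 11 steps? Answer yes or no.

no

o--o-o-o-o-o-
o--o-o-o-o-o-  (fixed point — unchanged through step 11)
step 11 is o--o-o-o-o-o-, still not uniform -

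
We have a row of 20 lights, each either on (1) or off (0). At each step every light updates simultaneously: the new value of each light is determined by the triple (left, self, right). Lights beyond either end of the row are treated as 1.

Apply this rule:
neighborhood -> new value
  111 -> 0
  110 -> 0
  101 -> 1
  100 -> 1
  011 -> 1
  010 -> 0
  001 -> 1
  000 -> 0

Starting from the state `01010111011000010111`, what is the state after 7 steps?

11101101101101101101

step 1: 10101100110100101100
step 2: 01011011101011011011
step 3: 10110110010110110110
step 4: 01101101101101101101
step 5: 11011011011011011011
step 6: 00110110110110110110
step 7: 11101101101101101101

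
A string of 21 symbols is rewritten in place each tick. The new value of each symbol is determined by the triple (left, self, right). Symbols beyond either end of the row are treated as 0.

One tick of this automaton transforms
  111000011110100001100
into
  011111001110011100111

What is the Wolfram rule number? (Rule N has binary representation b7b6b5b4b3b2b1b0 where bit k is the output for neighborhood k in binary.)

209

position 1: 111 → 1  (bit 7 = 1)
position 2: 110 → 1  (bit 6 = 1)
position 11: 101 → 0  (bit 5 = 0)
position 3: 100 → 1  (bit 4 = 1)
position 0: 011 → 0  (bit 3 = 0)
position 12: 010 → 0  (bit 2 = 0)
position 6: 001 → 0  (bit 1 = 0)
position 4: 000 → 1  (bit 0 = 1)
bits b7..b0 = 11010001 = 209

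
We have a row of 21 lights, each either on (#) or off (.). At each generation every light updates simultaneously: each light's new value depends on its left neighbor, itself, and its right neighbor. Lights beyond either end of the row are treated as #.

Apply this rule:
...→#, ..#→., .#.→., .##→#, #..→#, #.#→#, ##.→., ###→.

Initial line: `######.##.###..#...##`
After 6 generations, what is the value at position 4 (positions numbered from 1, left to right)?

......##.##..#..##.#.
#####.#.##.#..#.#.#.#
.....#.##.#.#..#.#.##
####..##.#.#.#..#.##.
....#.#.#.#.#.#..##.#
###..#.#.#.#.#.#.#.##
position 4 holds .

.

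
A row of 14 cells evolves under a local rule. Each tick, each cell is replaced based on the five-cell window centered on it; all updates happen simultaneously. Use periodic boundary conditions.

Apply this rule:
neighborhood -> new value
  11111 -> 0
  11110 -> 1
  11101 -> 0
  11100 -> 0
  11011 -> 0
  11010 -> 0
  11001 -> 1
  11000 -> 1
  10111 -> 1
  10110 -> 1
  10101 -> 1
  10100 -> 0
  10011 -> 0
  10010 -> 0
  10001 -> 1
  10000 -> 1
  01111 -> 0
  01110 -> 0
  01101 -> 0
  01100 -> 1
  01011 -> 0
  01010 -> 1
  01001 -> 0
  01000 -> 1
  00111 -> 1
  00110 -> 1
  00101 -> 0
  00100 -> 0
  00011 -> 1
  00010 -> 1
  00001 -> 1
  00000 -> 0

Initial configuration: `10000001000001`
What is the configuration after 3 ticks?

11100110110111
01010100100100
10111000000011

10111000000011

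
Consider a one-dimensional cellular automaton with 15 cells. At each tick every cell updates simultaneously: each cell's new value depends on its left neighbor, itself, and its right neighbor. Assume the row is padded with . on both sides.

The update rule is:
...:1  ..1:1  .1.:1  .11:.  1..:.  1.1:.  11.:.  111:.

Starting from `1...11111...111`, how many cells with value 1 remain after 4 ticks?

1.11......11...
1....11111...11
1.111......11..
1.....11111...1
count of 1: 7

7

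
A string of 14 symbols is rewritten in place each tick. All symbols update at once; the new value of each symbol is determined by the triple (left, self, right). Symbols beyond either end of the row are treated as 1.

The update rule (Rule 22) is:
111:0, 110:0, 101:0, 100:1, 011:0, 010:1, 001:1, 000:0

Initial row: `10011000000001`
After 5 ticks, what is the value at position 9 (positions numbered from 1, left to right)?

0

01100100000010
00011110000110
10100001001000
00110011111101
11001100000000
position 9 holds 0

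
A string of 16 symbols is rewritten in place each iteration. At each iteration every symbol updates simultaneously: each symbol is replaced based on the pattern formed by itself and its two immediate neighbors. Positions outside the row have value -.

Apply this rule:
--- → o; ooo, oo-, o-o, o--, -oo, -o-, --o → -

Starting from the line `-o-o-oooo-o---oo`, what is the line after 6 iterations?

ooooooooooo---oo

------------o---
ooooooooooo---oo
------------o---  (repeats iteration 1; period 2)
iteration 6: ooooooooooo---oo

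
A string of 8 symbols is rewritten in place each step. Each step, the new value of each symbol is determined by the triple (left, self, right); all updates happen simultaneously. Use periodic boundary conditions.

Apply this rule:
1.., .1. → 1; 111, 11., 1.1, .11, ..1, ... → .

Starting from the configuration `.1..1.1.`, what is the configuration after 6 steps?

1.......

step 1: .11.1.11
step 2: ....1...
step 3: ....11..
step 4: ......1.
step 5: ......11
step 6: 1.......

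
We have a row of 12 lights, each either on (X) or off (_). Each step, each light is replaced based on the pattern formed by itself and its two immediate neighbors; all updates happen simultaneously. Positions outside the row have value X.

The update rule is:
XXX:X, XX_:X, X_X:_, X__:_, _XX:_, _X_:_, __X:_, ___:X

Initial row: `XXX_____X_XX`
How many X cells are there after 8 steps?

8

step 1: XXX_XXX____X
step 2: XXX__XX_XX__
step 3: XXX___X__X__
step 4: XXX_X_______
step 5: XXX___XXXXX_
step 6: XXX_X__XXXX_
step 7: XXX_____XXX_
step 8: XXX_XXX__XX_
count of X: 8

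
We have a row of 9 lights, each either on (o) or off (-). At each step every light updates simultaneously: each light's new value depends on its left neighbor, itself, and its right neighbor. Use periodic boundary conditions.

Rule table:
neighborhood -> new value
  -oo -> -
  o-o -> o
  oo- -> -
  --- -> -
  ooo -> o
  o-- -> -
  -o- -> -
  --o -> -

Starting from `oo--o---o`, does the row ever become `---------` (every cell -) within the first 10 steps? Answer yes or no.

yes

o--------
---------
all cells are - at step 2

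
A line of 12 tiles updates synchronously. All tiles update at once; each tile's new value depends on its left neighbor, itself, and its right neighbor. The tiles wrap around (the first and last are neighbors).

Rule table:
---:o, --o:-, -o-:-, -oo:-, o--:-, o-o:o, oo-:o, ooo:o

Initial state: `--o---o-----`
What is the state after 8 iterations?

o---o---oooo
o-o---o--ooo
oo--o-----oo
oo----ooo--o
oo-oo--oo---
-oo-o---o-o-
--oo--o--o--
o--o-------o

o--o-------o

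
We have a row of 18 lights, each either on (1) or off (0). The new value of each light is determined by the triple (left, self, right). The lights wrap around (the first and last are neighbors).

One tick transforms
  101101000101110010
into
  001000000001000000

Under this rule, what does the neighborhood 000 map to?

0

At position 7 the neighborhood is 000; the next row has 0 there.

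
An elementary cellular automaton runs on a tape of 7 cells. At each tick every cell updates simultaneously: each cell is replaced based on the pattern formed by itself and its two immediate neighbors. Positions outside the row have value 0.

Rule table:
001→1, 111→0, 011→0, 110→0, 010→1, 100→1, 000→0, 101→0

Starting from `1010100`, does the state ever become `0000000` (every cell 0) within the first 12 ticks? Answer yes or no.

1010110
1010001
1011011
1000000
1100000
0010000
0111000
1000100
1101110
0000001
0000011
0000100
tick 12 is 0000100, still not uniform 0

no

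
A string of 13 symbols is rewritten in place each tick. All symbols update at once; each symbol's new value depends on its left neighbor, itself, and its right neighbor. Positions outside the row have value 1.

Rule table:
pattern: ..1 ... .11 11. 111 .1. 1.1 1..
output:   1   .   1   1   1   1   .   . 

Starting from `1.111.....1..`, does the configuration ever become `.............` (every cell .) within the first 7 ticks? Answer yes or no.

no

1.111....11.1
1.111...111.1
1.111..1111.1
1.111.11111.1
1.111.11111.1  (fixed point — unchanged through tick 7)
tick 7 is 1.111.11111.1, still not uniform .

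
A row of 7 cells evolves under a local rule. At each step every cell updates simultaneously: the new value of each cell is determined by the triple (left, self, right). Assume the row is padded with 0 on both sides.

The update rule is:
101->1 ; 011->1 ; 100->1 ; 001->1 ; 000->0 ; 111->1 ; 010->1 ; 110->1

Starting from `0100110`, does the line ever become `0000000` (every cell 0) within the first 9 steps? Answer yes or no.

no

step 1: 1111111
step 2: 1111111  (fixed point — unchanged through step 9)
step 9 is 1111111, still not uniform 0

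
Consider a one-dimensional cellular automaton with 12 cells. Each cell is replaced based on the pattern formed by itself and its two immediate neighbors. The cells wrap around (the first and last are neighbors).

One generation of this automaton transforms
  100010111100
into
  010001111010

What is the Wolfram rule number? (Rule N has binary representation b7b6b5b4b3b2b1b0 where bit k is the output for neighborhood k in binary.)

position 7: 111 → 1  (bit 7 = 1)
position 9: 110 → 0  (bit 6 = 0)
position 5: 101 → 1  (bit 5 = 1)
position 1: 100 → 1  (bit 4 = 1)
position 6: 011 → 1  (bit 3 = 1)
position 0: 010 → 0  (bit 2 = 0)
position 3: 001 → 0  (bit 1 = 0)
position 2: 000 → 0  (bit 0 = 0)
bits b7..b0 = 10111000 = 184

184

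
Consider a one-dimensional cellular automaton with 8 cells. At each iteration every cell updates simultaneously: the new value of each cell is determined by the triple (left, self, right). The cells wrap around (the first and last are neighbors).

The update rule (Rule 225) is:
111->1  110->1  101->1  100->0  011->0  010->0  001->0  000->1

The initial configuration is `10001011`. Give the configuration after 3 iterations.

01011001

iteration 1: 10100101
iteration 2: 11000010
iteration 3: 01011001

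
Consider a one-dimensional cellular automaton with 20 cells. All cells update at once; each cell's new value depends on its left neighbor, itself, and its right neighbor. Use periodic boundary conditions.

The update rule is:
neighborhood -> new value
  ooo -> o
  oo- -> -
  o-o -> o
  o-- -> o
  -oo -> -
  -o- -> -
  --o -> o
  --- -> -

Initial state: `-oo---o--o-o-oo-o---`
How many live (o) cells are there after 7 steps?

9

step 1: o--o-o-oo-o-o--o-o--
step 2: -oo-o-o--o-o-oo-o-oo
step 3: o--o-o-oo-o-o--o-o--  (repeats step 1; period 2)
step 7: o--o-o-oo-o-o--o-o--
count of o: 9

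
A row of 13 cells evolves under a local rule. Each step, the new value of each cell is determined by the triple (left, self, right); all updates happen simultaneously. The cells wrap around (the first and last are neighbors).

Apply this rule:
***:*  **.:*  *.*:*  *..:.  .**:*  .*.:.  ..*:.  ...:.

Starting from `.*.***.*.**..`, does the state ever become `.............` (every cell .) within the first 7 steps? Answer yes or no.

..*****.***..
..*********..
..*********..  (fixed point — unchanged through step 7)
step 7 is ..*********.., still not uniform .

no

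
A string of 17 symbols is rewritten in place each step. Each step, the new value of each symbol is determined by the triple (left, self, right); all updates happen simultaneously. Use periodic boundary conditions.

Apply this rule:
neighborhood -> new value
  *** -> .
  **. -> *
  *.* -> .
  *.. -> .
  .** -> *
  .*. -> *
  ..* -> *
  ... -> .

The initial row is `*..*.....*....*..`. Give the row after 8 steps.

*.**.*.*.*.**.*.*

step 1: *.**....**...**.*
step 2: *.**...***..***.*
step 3: *.**..**.*.**.*.*
step 4: *.**.***.*.**.*.*
step 5: *.**.*.*.*.**.*.*
step 6: *.**.*.*.*.**.*.*  (fixed point — unchanged through step 8)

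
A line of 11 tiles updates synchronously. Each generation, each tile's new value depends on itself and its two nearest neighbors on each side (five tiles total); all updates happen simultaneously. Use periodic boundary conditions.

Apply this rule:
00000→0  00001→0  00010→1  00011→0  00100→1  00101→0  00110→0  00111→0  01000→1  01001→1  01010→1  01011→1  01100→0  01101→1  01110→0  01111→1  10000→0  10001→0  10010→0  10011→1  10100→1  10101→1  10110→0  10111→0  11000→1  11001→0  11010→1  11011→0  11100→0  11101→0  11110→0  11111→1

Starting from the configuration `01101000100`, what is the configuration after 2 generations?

00010000001

generation 1: 00111101110
generation 2: 00010000001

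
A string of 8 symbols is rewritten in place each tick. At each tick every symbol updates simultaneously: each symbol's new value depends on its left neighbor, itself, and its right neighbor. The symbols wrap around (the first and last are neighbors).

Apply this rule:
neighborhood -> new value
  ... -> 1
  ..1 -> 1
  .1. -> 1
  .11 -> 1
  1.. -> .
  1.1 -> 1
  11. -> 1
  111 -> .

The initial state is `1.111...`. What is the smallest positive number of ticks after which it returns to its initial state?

111.1.11
..11111.
111...1.
1.1.1111
11111...
1...1.11
1.11111.
111...11
..1.111.
11111.1.
1...1111
1.111...

12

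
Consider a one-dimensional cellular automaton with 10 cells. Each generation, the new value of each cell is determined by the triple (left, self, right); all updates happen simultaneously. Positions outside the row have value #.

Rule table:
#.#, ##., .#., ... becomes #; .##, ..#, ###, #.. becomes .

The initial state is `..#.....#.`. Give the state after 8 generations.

generation 1: ..#.###.##
generation 2: ..##..##..
generation 3: ...#...#..
generation 4: .#.#.#.#..
generation 5: ########..
generation 6: .......#..
generation 7: .#####.#..
generation 8: #....###..

#....###..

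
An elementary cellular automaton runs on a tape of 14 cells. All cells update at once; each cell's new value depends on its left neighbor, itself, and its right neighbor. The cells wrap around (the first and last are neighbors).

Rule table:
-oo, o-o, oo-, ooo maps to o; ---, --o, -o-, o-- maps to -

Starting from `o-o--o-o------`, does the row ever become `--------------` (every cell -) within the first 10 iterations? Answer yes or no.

iteration 1: -o----o-------
iteration 2: --------------
all cells are - at iteration 2

yes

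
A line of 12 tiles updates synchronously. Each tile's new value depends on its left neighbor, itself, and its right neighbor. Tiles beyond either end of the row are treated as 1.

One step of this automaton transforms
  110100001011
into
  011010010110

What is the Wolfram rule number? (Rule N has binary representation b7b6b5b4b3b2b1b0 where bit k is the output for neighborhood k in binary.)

122

position 0: 111 → 0  (bit 7 = 0)
position 1: 110 → 1  (bit 6 = 1)
position 2: 101 → 1  (bit 5 = 1)
position 4: 100 → 1  (bit 4 = 1)
position 10: 011 → 1  (bit 3 = 1)
position 3: 010 → 0  (bit 2 = 0)
position 7: 001 → 1  (bit 1 = 1)
position 5: 000 → 0  (bit 0 = 0)
bits b7..b0 = 01111010 = 122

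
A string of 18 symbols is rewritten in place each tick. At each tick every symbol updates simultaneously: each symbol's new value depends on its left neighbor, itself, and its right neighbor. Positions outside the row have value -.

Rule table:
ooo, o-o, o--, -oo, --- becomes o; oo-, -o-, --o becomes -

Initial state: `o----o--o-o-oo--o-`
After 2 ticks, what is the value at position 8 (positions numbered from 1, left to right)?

-ooo--o--o-oo-o--o
-oo-o--o--oo-o-o--
position 8 holds o

o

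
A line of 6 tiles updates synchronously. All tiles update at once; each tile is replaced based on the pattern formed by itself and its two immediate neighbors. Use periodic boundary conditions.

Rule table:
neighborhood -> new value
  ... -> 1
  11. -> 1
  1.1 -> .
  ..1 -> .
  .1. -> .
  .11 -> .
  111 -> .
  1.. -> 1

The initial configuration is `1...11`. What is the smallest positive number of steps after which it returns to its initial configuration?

3

step 1: 111...
step 2: ..111.
step 3: 1...11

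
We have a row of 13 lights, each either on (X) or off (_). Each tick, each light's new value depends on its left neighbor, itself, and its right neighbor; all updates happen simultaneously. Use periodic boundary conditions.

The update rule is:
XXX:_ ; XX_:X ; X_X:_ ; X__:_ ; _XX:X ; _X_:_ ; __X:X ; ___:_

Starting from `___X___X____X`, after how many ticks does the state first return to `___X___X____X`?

tick 1: __X___X____X_
tick 2: _X___X____X__
tick 3: X___X____X___
tick 4: ___X____X___X
tick 5: __X____X___X_
tick 6: _X____X___X__
tick 7: X____X___X___
tick 8: ____X___X___X
tick 9: ___X___X___X_
tick 10: __X___X___X__
tick 11: _X___X___X___
tick 12: X___X___X____
tick 13: ___X___X____X

13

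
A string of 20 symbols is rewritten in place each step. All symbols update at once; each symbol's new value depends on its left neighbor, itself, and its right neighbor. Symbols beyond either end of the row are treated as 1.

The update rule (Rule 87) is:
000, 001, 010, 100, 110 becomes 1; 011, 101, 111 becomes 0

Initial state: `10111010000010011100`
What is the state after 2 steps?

10001011111111100111
11111000000000111000

11111000000000111000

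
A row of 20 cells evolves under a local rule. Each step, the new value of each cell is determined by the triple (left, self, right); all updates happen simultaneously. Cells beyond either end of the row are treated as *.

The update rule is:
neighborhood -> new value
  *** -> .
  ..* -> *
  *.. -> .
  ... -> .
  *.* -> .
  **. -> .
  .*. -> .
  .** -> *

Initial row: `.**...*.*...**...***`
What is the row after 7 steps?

.....**...**..**..**

.*...*.....**...**..
....*.....**...**..*
...*.....**...**..**
..*.....**...**..**.
.*.....**...**..**..
......**...**..**..*
.....**...**..**..**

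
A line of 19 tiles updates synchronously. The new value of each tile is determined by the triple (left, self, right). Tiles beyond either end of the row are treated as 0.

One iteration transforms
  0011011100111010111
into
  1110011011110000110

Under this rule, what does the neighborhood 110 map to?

At position 3 the neighborhood is 110; the next row has 0 there.

0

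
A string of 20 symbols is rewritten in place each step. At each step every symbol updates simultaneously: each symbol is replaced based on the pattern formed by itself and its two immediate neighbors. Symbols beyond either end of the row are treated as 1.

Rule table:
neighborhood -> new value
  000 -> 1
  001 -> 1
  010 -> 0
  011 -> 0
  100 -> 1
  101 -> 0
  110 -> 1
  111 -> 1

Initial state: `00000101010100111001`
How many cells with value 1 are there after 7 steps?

step 1: 11111000000011011110
step 2: 11111111111101001110
step 3: 11111111111100110110
step 4: 11111111111111010010
step 5: 11111111111111001100
step 6: 11111111111111110111
step 7: 11111111111111110011
count of 1: 18

18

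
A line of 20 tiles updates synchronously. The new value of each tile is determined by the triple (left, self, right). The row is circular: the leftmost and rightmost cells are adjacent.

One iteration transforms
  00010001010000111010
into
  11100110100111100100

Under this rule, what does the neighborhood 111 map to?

0

At position 15 the neighborhood is 111; the next row has 0 there.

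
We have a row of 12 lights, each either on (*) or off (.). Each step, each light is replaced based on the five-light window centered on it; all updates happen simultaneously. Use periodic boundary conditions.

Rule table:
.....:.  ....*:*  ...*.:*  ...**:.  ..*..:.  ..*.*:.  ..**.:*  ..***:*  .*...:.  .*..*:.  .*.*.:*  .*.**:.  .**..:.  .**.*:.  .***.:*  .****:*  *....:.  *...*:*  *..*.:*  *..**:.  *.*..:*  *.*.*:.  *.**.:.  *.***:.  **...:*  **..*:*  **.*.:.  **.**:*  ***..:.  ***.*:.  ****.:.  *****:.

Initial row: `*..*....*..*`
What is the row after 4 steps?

*.**...**.*.

step 1: .**...**...*
step 2: ...**.*.***.
step 3: .*.*.....*.*
step 4: *.**...**.*.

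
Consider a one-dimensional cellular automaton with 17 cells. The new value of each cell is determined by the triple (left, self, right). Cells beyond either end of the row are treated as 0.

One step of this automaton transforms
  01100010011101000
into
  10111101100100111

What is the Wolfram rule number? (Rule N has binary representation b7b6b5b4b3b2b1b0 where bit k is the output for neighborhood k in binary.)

83

position 10: 111 → 0  (bit 7 = 0)
position 2: 110 → 1  (bit 6 = 1)
position 12: 101 → 0  (bit 5 = 0)
position 3: 100 → 1  (bit 4 = 1)
position 1: 011 → 0  (bit 3 = 0)
position 6: 010 → 0  (bit 2 = 0)
position 0: 001 → 1  (bit 1 = 1)
position 4: 000 → 1  (bit 0 = 1)
bits b7..b0 = 01010011 = 83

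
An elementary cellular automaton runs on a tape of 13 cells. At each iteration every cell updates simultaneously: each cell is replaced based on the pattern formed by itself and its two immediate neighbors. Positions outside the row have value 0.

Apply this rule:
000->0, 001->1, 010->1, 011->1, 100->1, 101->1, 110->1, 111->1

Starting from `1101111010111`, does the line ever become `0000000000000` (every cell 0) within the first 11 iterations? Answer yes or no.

iteration 1: 1111111111111
iteration 2: 1111111111111  (fixed point — unchanged through iteration 11)
iteration 11 is 1111111111111, still not uniform 0

no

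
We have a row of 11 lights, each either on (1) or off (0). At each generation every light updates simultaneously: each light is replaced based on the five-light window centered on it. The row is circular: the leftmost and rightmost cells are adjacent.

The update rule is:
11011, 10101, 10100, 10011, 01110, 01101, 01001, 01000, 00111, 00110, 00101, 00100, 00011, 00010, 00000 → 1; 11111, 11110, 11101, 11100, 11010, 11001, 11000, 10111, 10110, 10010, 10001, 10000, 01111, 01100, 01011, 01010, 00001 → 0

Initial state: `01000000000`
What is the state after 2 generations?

11101111110
01010000001

01010000001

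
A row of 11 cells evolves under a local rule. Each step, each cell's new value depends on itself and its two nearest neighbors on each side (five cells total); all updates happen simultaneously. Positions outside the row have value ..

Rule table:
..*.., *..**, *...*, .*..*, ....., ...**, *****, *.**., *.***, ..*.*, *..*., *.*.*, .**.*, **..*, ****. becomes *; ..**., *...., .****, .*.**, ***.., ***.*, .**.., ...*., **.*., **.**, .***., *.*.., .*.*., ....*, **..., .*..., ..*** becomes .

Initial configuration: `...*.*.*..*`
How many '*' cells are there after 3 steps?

*..*.*..***
****..**...
..*.**....*
count of *: 4

4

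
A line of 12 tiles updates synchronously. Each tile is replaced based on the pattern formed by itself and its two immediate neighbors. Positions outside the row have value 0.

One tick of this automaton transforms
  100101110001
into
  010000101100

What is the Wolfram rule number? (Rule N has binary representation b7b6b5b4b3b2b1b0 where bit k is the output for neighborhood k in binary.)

145

position 6: 111 → 1  (bit 7 = 1)
position 7: 110 → 0  (bit 6 = 0)
position 4: 101 → 0  (bit 5 = 0)
position 1: 100 → 1  (bit 4 = 1)
position 5: 011 → 0  (bit 3 = 0)
position 0: 010 → 0  (bit 2 = 0)
position 2: 001 → 0  (bit 1 = 0)
position 9: 000 → 1  (bit 0 = 1)
bits b7..b0 = 10010001 = 145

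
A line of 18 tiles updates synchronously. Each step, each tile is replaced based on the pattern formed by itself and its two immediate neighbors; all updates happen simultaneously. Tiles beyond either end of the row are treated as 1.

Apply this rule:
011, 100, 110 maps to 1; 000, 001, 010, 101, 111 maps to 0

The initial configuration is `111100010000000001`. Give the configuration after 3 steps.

110101100010000001

step 1: 000110001000000001
step 2: 100111000100000001
step 3: 110101100010000001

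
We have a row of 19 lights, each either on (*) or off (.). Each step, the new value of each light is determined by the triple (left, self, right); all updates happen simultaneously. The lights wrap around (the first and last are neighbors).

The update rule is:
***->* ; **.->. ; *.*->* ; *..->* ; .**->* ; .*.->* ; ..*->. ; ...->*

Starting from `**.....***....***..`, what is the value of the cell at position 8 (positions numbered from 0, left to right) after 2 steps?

.

step 1: *.****.**.***.**.*.
step 2: *****.**.***.**.***
position 8 holds .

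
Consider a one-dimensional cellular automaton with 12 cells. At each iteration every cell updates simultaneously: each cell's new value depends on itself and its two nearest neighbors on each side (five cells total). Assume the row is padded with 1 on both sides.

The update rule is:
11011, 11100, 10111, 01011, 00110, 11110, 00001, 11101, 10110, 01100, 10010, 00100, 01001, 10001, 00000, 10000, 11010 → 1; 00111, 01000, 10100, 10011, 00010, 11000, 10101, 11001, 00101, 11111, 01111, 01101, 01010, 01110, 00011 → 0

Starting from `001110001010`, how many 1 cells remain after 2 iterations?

4

000010100001
011000001100
count of 1: 4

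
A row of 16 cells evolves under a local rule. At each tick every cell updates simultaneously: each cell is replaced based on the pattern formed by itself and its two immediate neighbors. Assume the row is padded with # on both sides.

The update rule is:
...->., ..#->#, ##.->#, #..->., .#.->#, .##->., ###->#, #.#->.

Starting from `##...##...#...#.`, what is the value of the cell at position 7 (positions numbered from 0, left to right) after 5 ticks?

.

##..#.#..##..##.
##.##.#.#.#.#.#.
##..#.#.#.#.#.#.
##.##.#.#.#.#.#.  (repeats tick 2; period 2)
tick 5: ##..#.#.#.#.#.#.
position 7 holds .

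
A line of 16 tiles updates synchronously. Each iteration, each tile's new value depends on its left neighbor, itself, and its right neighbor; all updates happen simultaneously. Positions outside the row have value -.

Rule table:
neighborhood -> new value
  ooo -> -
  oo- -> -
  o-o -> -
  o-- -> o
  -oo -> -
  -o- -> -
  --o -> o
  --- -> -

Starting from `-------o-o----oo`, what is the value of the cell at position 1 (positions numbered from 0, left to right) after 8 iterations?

------o---o--o--
-----o-o-o-oo-o-
----o----------o
---o-o--------o-
--o---o------o-o
-o-o-o-o----o---
o-------o--o-o--
-o-----o-oo---o-
position 1 holds o

o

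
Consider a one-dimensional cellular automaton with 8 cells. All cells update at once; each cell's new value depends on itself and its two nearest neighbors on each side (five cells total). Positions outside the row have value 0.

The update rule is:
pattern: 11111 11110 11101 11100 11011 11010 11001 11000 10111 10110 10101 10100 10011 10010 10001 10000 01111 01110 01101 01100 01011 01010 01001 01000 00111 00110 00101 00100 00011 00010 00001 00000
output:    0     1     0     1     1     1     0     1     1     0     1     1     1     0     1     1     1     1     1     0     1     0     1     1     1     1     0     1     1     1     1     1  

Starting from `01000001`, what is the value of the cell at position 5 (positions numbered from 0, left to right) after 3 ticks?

1

tick 1: 11111111
tick 2: 11000011
tick 3: 10111110
position 5 holds 1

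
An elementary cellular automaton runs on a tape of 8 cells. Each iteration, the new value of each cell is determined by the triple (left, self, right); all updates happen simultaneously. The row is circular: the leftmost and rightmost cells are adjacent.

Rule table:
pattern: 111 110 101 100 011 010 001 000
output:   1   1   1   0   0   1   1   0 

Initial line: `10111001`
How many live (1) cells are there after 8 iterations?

6

iteration 1: 11011010
iteration 2: 01101111
iteration 3: 10110111
iteration 4: 11011011
iteration 5: 11101101
iteration 6: 11110110
iteration 7: 01111011
iteration 8: 10111101
count of 1: 6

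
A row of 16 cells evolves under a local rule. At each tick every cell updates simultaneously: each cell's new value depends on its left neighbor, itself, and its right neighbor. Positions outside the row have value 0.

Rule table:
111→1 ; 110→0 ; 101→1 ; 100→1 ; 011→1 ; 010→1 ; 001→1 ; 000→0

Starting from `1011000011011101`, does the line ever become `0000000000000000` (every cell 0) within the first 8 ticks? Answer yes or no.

no

1110100110111011
1101111101110110
1011111011101101
1111110111011011
1111101110110110
1111011101101101
1110111011011011
1101110110110110
tick 8 is 1101110110110110, still not uniform 0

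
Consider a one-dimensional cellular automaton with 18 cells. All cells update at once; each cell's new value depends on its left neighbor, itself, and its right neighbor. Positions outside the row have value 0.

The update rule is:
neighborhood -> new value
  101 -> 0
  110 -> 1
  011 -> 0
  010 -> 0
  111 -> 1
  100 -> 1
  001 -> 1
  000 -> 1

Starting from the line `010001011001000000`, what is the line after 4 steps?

011001111101100111

101110001110111111
000111110110011111
111011110011101111
011001111101100111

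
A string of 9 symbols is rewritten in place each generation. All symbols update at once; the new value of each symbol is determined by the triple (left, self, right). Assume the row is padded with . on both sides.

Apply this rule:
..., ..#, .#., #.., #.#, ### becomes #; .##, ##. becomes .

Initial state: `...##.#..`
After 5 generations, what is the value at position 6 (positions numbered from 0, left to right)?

#

###..####
.#.##.##.
###..#..#
.#.######
###.####.
position 6 holds #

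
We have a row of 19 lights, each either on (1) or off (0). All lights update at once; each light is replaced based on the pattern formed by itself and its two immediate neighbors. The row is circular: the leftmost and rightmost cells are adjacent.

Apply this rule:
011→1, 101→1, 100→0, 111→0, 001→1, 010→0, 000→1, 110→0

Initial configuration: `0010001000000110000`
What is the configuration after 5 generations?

0111110011001111110

generation 1: 1100110011111100111
generation 2: 0001100110000001100
generation 3: 1111001100111111001
generation 4: 0000011001100000011
generation 5: 0111110011001111110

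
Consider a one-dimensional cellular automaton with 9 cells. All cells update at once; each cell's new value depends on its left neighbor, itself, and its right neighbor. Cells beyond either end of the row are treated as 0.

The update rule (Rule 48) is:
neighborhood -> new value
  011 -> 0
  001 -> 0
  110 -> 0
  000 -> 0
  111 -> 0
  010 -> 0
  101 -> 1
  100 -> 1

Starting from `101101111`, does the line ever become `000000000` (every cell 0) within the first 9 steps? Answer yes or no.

yes

010010000
001001000
000100100
000010010
000001001
000000100
000000010
000000001
000000000
all cells are 0 at step 9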